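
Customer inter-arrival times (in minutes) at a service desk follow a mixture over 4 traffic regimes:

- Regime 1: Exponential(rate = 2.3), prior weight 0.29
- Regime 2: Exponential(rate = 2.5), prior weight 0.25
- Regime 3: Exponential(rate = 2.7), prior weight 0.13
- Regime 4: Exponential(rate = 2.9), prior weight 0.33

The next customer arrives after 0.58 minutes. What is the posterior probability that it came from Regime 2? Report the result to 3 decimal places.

Apply Bayes' rule: the posterior for each component is proportional to its prior times its likelihood at x.
Component likelihoods at x = 0.58 minutes:
  L_1 = 0.605869
  L_2 = 0.586426
  L_3 = 0.563973
  L_4 = 0.539405
Multiply by the mixture weights:
  π_1·L_1 = 0.29 × 0.605869 = 0.175702
  π_2·L_2 = 0.25 × 0.586426 = 0.146606
  π_3·L_3 = 0.13 × 0.563973 = 0.0733165
  π_4·L_4 = 0.33 × 0.539405 = 0.178004
Evidence: 0.175702 + 0.146606 + 0.0733165 + 0.178004 = 0.573629
P(Regime 2 | x) = 0.146606 / 0.573629 ≈ 0.256

0.256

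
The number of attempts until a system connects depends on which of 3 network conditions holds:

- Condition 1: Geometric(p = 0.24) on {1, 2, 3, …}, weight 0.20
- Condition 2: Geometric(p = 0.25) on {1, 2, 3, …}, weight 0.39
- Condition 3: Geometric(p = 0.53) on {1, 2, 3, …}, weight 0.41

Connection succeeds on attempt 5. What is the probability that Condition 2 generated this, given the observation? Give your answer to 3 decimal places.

Apply Bayes' rule: the posterior for each component is proportional to its prior times its likelihood at x.
Geometric probabilities:
  p_1 = 0.0800692
  p_2 = 0.0791016
  p_3 = 0.0258623
Prior × likelihood for each component:
  π_1·p_1 = 0.20 × 0.0800692 = 0.0160138
  π_2·p_2 = 0.39 × 0.0791016 = 0.0308496
  π_3·p_3 = 0.41 × 0.0258623 = 0.0106035
Normaliser: 0.0160138 + 0.0308496 + 0.0106035 = 0.057467
P(Condition 2 | x) ≈ 0.537

0.537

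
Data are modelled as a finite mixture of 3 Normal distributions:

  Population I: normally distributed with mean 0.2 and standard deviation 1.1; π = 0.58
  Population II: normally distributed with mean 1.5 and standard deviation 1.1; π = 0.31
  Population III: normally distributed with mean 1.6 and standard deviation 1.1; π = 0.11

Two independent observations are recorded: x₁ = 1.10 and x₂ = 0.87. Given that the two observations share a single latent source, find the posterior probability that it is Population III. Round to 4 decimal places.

The responsibility of component k is π_k f_k(x) divided by Σ_j π_j f_j(x).
Since both observations come from the same component, the likelihood for component k is f_k(x₁)·f_k(x₂).
  L_I = [0.25951] × [0.301271] = 0.0781829
  L_II = [0.339472] × [0.307815] = 0.104494
  L_III = [0.327079] × [0.290993] = 0.0951777
Multiply by the mixture weights:
  π_I·L_I = 0.58 × 0.0781829 = 0.0453461
  π_II·L_II = 0.31 × 0.104494 = 0.0323933
  π_III·L_III = 0.11 × 0.0951777 = 0.0104695
Sum: 0.0453461 + 0.0323933 + 0.0104695 = 0.0882089
Responsibility of Population III: 0.0104695 / 0.0882089 ≈ 0.1187

0.1187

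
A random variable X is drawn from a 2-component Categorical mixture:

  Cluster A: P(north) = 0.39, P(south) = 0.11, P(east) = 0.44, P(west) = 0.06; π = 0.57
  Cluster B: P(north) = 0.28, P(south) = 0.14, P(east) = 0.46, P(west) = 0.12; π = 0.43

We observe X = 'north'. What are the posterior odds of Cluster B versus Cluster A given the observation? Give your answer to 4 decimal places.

0.5416

Posterior odds = (P(Z=i) f_i(x)) / (P(Z=j) f_j(x)); the normalising sum cancels.
Evaluate each component's likelihood at the observed value:
  L_A = 0.39
  L_B = 0.28
Posterior odds = (P(Z=B)·L_B) / (P(Z=A)·L_A) = (0.43·0.28) / (0.57·0.39) = 0.1204 / 0.2223 ≈ 0.5416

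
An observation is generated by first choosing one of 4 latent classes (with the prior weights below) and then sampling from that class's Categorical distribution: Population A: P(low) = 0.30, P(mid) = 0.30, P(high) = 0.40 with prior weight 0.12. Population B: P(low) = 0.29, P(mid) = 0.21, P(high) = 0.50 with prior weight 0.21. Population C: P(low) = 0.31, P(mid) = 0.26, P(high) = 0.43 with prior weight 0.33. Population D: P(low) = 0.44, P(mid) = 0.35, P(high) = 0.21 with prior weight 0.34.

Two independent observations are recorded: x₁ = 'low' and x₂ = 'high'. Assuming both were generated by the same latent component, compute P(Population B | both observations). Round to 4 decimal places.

0.2532

Apply Bayes' rule: the posterior for each component is proportional to its prior times its likelihood at x.
Since both observations come from the same component, the likelihood for component k is f_k(x₁)·f_k(x₂).
  p_A = [0.3] × [0.4] = 0.12
  p_B = [0.29] × [0.5] = 0.145
  p_C = [0.31] × [0.43] = 0.1333
  p_D = [0.44] × [0.21] = 0.0924
Prior × likelihood for each component:
  w_A·p_A = 0.12 × 0.12 = 0.0144
  w_B·p_B = 0.21 × 0.145 = 0.03045
  w_C·p_C = 0.33 × 0.1333 = 0.043989
  w_D·p_D = 0.34 × 0.0924 = 0.031416
Normaliser: 0.0144 + 0.03045 + 0.043989 + 0.031416 = 0.120255
Responsibility of Population B: 0.03045 / 0.120255 ≈ 0.2532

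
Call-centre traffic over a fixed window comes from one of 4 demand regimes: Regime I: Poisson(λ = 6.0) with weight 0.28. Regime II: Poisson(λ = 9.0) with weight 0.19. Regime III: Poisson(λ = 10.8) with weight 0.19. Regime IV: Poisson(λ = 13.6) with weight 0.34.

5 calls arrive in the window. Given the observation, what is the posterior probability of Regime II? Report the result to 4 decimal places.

By Bayes' theorem, P(k | x) = π_k f_k(x) / Σ_j π_j f_j(x).
Poisson probabilities:
  L_I = e^(−6.0)·6.0^5/5! = 0.160623
  L_II = e^(−9.0)·9.0^5/5! = 0.0607269
  L_III = e^(−10.8)·10.8^5/5! = 0.024978
  L_IV = e^(−13.6)·13.6^5/5! = 0.00480959
Multiply by the mixture weights:
  π_I·L_I = 0.28 × 0.160623 = 0.0449745
  π_II·L_II = 0.19 × 0.0607269 = 0.0115381
  π_III·L_III = 0.19 × 0.024978 = 0.00474581
  π_IV·L_IV = 0.34 × 0.00480959 = 0.00163526
Marginal: 0.0449745 + 0.0115381 + 0.00474581 + 0.00163526 = 0.0628937
P(Regime II | x) ≈ 0.1835

0.1835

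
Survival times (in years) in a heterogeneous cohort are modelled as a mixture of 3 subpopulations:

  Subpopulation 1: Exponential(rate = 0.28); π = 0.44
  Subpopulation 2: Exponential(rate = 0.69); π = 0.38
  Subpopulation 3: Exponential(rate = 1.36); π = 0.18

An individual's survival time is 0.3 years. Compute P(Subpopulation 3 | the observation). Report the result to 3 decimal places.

P(component k | x) = π_k·f_k(x) / marginal(x), where marginal(x) = Σ_j π_j·f_j(x).
Component likelihoods at x = 0.3 years:
  L_1 = 0.257441
  L_2 = 0.560984
  L_3 = 0.904371
Multiply by the mixture weights:
  π_1·L_1 = 0.44 × 0.257441 = 0.113274
  π_2·L_2 = 0.38 × 0.560984 = 0.213174
  π_3·L_3 = 0.18 × 0.904371 = 0.162787
Evidence: 0.113274 + 0.213174 + 0.162787 = 0.489235
P(Subpopulation 3 | the observation) = 0.162787 / 0.489235 ≈ 0.333

0.333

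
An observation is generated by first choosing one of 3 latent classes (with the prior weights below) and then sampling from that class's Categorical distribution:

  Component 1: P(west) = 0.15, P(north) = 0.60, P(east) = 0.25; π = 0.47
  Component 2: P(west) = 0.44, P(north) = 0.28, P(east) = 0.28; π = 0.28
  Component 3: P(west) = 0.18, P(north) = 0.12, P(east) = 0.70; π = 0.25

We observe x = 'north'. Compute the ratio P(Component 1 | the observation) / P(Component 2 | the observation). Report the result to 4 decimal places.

3.5969

Since P(k|x) ∝ w_k f_k(x), the posterior odds are w_i f_i(x) / (w_j f_j(x)).
Categorical probabilities:
  f_1 = P(north | comp) = 0.60
  f_2 = P(north | comp) = 0.28
  f_3 = P(north | comp) = 0.12
Posterior odds = (w_1·f_1) / (w_2·f_2) = (0.47·0.6) / (0.28·0.28) = 0.282 / 0.0784 ≈ 3.5969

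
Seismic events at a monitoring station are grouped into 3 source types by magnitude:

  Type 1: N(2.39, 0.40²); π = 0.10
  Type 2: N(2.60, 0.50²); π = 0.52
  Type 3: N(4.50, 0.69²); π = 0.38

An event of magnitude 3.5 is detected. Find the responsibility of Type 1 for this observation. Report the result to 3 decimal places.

0.013

The responsibility of component k is P(Z=k) f_k(x) divided by Σ_j P(Z=j) f_j(x).
Evaluate each component's likelihood at the observed value:
  f_1 = 0.0212168
  f_2 = 0.1579
  f_3 = 0.202286
Prior × likelihood for each component:
  P(Z=1)·f_1 = 0.10 × 0.0212168 = 0.00212168
  P(Z=2)·f_2 = 0.52 × 0.1579 = 0.0821082
  P(Z=3)·f_3 = 0.38 × 0.202286 = 0.0768686
Sum: 0.00212168 + 0.0821082 + 0.0768686 = 0.161098
P(Type 1 | x) ≈ 0.013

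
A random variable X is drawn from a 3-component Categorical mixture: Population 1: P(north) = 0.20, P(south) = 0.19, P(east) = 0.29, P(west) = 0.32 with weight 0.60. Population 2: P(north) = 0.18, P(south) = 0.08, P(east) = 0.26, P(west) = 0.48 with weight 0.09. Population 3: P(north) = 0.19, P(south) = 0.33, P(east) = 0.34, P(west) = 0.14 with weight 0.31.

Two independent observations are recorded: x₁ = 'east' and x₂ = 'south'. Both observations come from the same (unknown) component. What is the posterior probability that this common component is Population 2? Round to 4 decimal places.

0.0269

Apply Bayes' rule: the posterior for each component is proportional to its prior times its likelihood at x.
Since both observations come from the same component, the likelihood for component k is f_k(x₁)·f_k(x₂).
  p_1 = [0.29] × [0.19] = 0.0551
  p_2 = [0.26] × [0.08] = 0.0208
  p_3 = [0.34] × [0.33] = 0.1122
Prior × likelihood for each component:
  P(Z=1)·p_1 = 0.60 × 0.0551 = 0.03306
  P(Z=2)·p_2 = 0.09 × 0.0208 = 0.001872
  P(Z=3)·p_3 = 0.31 × 0.1122 = 0.034782
Sum: 0.03306 + 0.001872 + 0.034782 = 0.069714
So the posterior for Population 2 is 0.001872 / 0.069714 ≈ 0.0269.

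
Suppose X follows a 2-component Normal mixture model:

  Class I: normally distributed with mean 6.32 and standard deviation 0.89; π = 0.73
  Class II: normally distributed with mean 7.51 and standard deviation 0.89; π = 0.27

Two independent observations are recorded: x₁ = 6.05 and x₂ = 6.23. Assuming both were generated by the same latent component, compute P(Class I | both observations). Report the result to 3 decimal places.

0.965

Posterior ∝ prior × likelihood, so P(k | x) ∝ P(Z=k) f_k(x); normalise over all components.
Since both observations come from the same component, the likelihood for component k is f_k(x₁)·f_k(x₂).
  p_I = [(1/(0.89·√(2π)))·exp(−(6.05−6.32)²/(2·0.89²)) = 0.448250·exp(-0.04602) = 0.42809] × [0.445964] = 0.190913
  p_II = [(1/(0.89·√(2π)))·exp(−(6.05−7.51)²/(2·0.89²)) = 0.448250·exp(-1.34554) = 0.116724] × [0.159356] = 0.0186006
Unnormalised posteriors:
  P(Z=I)·p_I = 0.73 × 0.190913 = 0.139366
  P(Z=II)·p_II = 0.27 × 0.0186006 = 0.00502217
Marginal: 0.139366 + 0.00502217 = 0.144388
P(Class I | x) ≈ 0.965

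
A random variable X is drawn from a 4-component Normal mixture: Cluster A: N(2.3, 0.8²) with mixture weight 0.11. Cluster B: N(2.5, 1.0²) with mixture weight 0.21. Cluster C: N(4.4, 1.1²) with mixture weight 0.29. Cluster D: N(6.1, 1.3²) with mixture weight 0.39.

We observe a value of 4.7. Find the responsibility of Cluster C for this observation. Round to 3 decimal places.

0.574

The responsibility of component k is π_k f_k(x) divided by Σ_j π_j f_j(x).
Component likelihoods at x = 4.7:
  p_A = 0.00553981
  p_B = 0.0354746
  p_C = 0.349435
  p_D = 0.171841
Unnormalised posteriors:
  π_A·p_A = 0.11 × 0.00553981 = 0.000609379
  π_B·p_B = 0.21 × 0.0354746 = 0.00744966
  π_C·p_C = 0.29 × 0.349435 = 0.101336
  π_D·p_D = 0.39 × 0.171841 = 0.0670181
Denominator: 0.000609379 + 0.00744966 + 0.101336 + 0.0670181 = 0.176413
P(Cluster C | x) = 0.101336 / 0.176413 ≈ 0.574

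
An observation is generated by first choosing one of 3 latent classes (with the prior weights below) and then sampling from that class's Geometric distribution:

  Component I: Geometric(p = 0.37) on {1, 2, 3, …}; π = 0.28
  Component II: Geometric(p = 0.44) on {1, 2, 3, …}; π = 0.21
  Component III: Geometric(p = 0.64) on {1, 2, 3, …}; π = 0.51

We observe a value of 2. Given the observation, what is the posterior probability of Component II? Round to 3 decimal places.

By Bayes' theorem, P(k | x) = P(Z=k) f_k(x) / Σ_j P(Z=j) f_j(x).
Geometric probabilities:
  f_I = 0.37·(1−0.37)^1 = 0.37·0.63 = 0.2331
  f_II = 0.44·(1−0.44)^1 = 0.44·0.56 = 0.2464
  f_III = 0.64·(1−0.64)^1 = 0.64·0.36 = 0.2304
Unnormalised posteriors:
  P(Z=I)·f_I = 0.28 × 0.2331 = 0.065268
  P(Z=II)·f_II = 0.21 × 0.2464 = 0.051744
  P(Z=III)·f_III = 0.51 × 0.2304 = 0.117504
Evidence: 0.065268 + 0.051744 + 0.117504 = 0.234516
P(Component II | x) = 0.051744 / 0.234516 ≈ 0.221

0.221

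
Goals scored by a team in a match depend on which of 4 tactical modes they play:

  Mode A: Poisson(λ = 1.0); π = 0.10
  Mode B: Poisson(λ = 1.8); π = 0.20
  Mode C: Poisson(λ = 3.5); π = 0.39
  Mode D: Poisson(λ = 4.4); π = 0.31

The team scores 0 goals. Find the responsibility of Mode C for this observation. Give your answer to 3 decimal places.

P(component k | x) = w_k·f_k(x) / marginal(x), where marginal(x) = Σ_j w_j·f_j(x).
Evaluate each component's likelihood at the observed value:
  L_A = 0.367879
  L_B = 0.165299
  L_C = 0.0301974
  L_D = 0.0122773
Unnormalised posteriors:
  w_A·L_A = 0.10 × 0.367879 = 0.0367879
  w_B·L_B = 0.20 × 0.165299 = 0.0330598
  w_C·L_C = 0.39 × 0.0301974 = 0.011777
  w_D·L_D = 0.31 × 0.0122773 = 0.00380598
Sum: 0.0367879 + 0.0330598 + 0.011777 + 0.00380598 = 0.0854307
So the posterior for Mode C is 0.011777 / 0.0854307 ≈ 0.138.

0.138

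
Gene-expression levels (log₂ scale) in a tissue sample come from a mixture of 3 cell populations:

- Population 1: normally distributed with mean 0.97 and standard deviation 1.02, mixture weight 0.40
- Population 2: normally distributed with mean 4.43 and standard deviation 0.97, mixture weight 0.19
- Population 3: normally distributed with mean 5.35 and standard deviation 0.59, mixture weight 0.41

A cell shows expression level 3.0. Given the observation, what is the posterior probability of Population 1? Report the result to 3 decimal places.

0.449

Apply Bayes' rule: the posterior for each component is proportional to its prior times its likelihood at x.
Normal densities:
  f_1 = (1/(1.02·√(2π)))·exp(−(3.0−0.97)²/(2·1.02²)) = 0.391120·exp(-1.98044) = 0.0539779
  f_2 = (1/(0.97·√(2π)))·exp(−(3.0−4.43)²/(2·0.97²)) = 0.411281·exp(-1.08667) = 0.13874
  f_3 = (1/(0.59·√(2π)))·exp(−(3.0−5.35)²/(2·0.59²)) = 0.676173·exp(-7.93235) = 0.000242708
Prior × likelihood for each component:
  π_1·f_1 = 0.40 × 0.0539779 = 0.0215911
  π_2·f_2 = 0.19 × 0.13874 = 0.0263607
  π_3·f_3 = 0.41 × 0.000242708 = 9.95101e-05
Denominator: 0.0215911 + 0.0263607 + 9.95101e-05 = 0.0480513
P(Population 1 | data) ≈ 0.449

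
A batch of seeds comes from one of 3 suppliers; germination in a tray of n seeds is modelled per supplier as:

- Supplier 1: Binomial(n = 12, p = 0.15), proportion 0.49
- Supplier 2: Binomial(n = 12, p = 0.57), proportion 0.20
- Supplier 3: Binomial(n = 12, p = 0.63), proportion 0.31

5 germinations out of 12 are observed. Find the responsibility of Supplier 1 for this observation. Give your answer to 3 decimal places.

Posterior ∝ prior × likelihood, so P(k | x) ∝ w_k f_k(x); normalise over all components.
Binomial probabilities:
  L_1 = 0.0192803
  L_2 = 0.129532
  L_3 = 0.0746174
Unnormalised posteriors:
  w_1·L_1 = 0.49 × 0.0192803 = 0.00944735
  w_2·L_2 = 0.20 × 0.129532 = 0.0259065
  w_3·L_3 = 0.31 × 0.0746174 = 0.0231314
Marginal: 0.00944735 + 0.0259065 + 0.0231314 = 0.0584852
So the posterior for Supplier 1 is 0.00944735 / 0.0584852 ≈ 0.162.

0.162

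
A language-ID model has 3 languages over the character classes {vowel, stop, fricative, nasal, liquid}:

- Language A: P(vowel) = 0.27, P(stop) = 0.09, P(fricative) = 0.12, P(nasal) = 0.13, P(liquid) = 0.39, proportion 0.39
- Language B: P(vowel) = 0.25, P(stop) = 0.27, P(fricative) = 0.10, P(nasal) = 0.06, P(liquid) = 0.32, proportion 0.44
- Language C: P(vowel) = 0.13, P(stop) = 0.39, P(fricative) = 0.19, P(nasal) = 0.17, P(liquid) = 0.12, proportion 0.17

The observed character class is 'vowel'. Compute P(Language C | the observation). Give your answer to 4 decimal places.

P(component k | x) = π_k·f_k(x) / marginal(x), where marginal(x) = Σ_j π_j·f_j(x).
Categorical probabilities:
  p_A = P(vowel | comp) = 0.27
  p_B = P(vowel | comp) = 0.25
  p_C = P(vowel | comp) = 0.13
Unnormalised posteriors:
  π_A·p_A = 0.39 × 0.27 = 0.1053
  π_B·p_B = 0.44 × 0.25 = 0.11
  π_C·p_C = 0.17 × 0.13 = 0.0221
Evidence: 0.1053 + 0.11 + 0.0221 = 0.2374
P(Language C | data) = 0.0221 / 0.2374 ≈ 0.0931

0.0931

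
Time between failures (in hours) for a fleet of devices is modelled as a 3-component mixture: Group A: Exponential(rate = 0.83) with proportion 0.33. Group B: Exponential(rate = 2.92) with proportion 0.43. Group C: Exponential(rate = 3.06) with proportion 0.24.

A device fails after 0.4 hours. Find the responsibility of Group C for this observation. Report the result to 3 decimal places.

0.269

Posterior ∝ prior × likelihood, so P(k | x) ∝ P(Z=k) f_k(x); normalise over all components.
Evaluate each component's likelihood at the observed value:
  L_A = 0.595514
  L_B = 0.908086
  L_C = 0.899798
Multiply by the mixture weights:
  P(Z=A)·L_A = 0.33 × 0.595514 = 0.19652
  P(Z=B)·L_B = 0.43 × 0.908086 = 0.390477
  P(Z=C)·L_C = 0.24 × 0.899798 = 0.215951
Normaliser: 0.19652 + 0.390477 + 0.215951 = 0.802948
So the posterior for Group C is 0.215951 / 0.802948 ≈ 0.269.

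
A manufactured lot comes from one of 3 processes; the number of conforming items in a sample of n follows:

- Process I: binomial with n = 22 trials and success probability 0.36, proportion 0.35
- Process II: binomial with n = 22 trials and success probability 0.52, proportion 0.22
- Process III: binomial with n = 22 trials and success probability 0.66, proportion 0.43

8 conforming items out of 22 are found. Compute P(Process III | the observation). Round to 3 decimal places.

Posterior ∝ prior × likelihood, so P(k | x) ∝ P(Z=k) f_k(x); normalise over all components.
Binomial probabilities:
  L_I = C(22,8)·0.36^8·0.64^14 = 319770·0.000282111·0.00193428 = 0.174493
  L_II = C(22,8)·0.52^8·0.48^14 = 319770·0.00534597·3.44649e-05 = 0.0589172
  L_III = C(22,8)·0.66^8·0.34^14 = 319770·0.0360041·2.7587e-07 = 0.0031761
Prior × likelihood for each component:
  P(Z=I)·L_I = 0.35 × 0.174493 = 0.0610725
  P(Z=II)·L_II = 0.22 × 0.0589172 = 0.0129618
  P(Z=III)·L_III = 0.43 × 0.0031761 = 0.00136572
Sum: 0.0610725 + 0.0129618 + 0.00136572 = 0.0754
P(Process III | x) = 0.00136572 / 0.0754 ≈ 0.018

0.018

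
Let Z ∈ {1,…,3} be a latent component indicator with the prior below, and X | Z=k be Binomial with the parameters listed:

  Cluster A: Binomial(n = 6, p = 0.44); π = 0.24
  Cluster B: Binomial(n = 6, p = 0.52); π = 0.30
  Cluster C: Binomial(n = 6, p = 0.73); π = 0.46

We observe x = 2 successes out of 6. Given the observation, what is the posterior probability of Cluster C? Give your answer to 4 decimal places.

Apply Bayes' rule: the posterior for each component is proportional to its prior times its likelihood at x.
Evaluate each component's likelihood at the observed value:
  f_A = C(6,2)·0.44^2·0.56^4 = 15·0.1936·0.098345 = 0.285594
  f_B = C(6,2)·0.52^2·0.48^4 = 15·0.2704·0.0530842 = 0.215309
  f_C = C(6,2)·0.73^2·0.27^4 = 15·0.5329·0.00531441 = 0.0424807
Prior × likelihood for each component:
  π_A·f_A = 0.24 × 0.285594 = 0.0685425
  π_B·f_B = 0.30 × 0.215309 = 0.0645928
  π_C·f_C = 0.46 × 0.0424807 = 0.0195411
Sum: 0.0685425 + 0.0645928 + 0.0195411 = 0.152676
P(Cluster C | 2 successes out of 6) ≈ 0.1280

0.1280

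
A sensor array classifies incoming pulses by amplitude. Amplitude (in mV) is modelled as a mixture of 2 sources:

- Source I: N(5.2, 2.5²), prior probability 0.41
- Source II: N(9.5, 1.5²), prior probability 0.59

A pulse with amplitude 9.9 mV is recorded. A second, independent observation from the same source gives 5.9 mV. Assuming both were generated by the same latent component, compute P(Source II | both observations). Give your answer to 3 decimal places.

Posterior ∝ prior × likelihood, so P(k | x) ∝ w_k f_k(x); normalise over all components.
Since both observations come from the same component, the likelihood for component k is f_k(x₁)·f_k(x₂).
  f_I = [0.0272574] × [0.153443] = 0.00418245
  f_II = [0.256671] × [0.0149297] = 0.00383202
Weight by the priors:
  w_I·f_I = 0.41 × 0.00418245 = 0.0017148
  w_II·f_II = 0.59 × 0.00383202 = 0.00226089
Normaliser: 0.0017148 + 0.00226089 = 0.0039757
Responsibility of Source II: 0.00226089 / 0.0039757 ≈ 0.569

0.569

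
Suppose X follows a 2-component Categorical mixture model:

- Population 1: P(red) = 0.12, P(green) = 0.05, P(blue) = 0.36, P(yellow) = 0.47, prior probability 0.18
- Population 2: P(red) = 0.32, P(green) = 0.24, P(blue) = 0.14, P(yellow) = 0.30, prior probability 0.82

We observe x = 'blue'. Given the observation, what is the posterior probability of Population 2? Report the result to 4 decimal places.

P(component k | x) = P(Z=k)·f_k(x) / marginal(x), where marginal(x) = Σ_j P(Z=j)·f_j(x).
Categorical probabilities:
  p_1 = 0.36
  p_2 = 0.14
Weight by the priors:
  P(Z=1)·p_1 = 0.18 × 0.36 = 0.0648
  P(Z=2)·p_2 = 0.82 × 0.14 = 0.1148
Sum: 0.0648 + 0.1148 = 0.1796
Responsibility of Population 2: 0.1148 / 0.1796 ≈ 0.6392

0.6392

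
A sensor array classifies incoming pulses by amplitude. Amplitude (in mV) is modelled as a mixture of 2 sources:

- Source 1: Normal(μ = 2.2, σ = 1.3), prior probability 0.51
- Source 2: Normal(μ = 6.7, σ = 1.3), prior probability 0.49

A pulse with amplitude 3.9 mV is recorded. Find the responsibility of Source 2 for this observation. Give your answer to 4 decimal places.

Apply Bayes' rule: the posterior for each component is proportional to its prior times its likelihood at x.
Component likelihoods at x = 3.9 mV:
  f_1 = 0.130506
  f_2 = 0.0301723
Unnormalised posteriors:
  π_1·f_1 = 0.51 × 0.130506 = 0.0665583
  π_2·f_2 = 0.49 × 0.0301723 = 0.0147845
Sum: 0.0665583 + 0.0147845 = 0.0813428
P(Source 2 | the observation) = 0.0147845 / 0.0813428 ≈ 0.1818

0.1818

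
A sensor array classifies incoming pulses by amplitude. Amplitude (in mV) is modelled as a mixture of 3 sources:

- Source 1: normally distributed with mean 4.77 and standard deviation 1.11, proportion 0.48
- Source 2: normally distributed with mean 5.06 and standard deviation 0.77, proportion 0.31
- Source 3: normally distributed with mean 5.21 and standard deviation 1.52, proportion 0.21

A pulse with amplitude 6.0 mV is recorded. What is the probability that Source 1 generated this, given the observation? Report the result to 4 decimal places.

The responsibility of component k is P(Z=k) f_k(x) divided by Σ_j P(Z=j) f_j(x).
Evaluate each component's likelihood at the observed value:
  p_1 = (1/(1.11·√(2π)))·exp(−(6.0−4.77)²/(2·1.11²)) = 0.359407·exp(-0.61395) = 0.194514
  p_2 = (1/(0.77·√(2π)))·exp(−(6.0−5.06)²/(2·0.77²)) = 0.518107·exp(-0.74515) = 0.245926
  p_3 = (1/(1.52·√(2π)))·exp(−(6.0−5.21)²/(2·1.52²)) = 0.262462·exp(-0.13506) = 0.229303
Multiply by the mixture weights:
  P(Z=1)·p_1 = 0.48 × 0.194514 = 0.0933668
  P(Z=2)·p_2 = 0.31 × 0.245926 = 0.0762371
  P(Z=3)·p_3 = 0.21 × 0.229303 = 0.0481536
Denominator: 0.0933668 + 0.0762371 + 0.0481536 = 0.217757
Responsibility of Source 1: 0.0933668 / 0.217757 ≈ 0.4288

0.4288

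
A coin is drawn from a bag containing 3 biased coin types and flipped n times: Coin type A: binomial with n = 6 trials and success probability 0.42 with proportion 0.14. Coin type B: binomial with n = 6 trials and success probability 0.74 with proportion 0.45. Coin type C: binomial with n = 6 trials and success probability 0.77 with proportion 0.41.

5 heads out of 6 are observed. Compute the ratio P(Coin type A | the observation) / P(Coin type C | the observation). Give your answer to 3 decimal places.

Only the two components matter; the odds are (π_i f_i(x)) / (π_j f_j(x)).
Component likelihoods at x = 5 heads out of 6:
  L_A = C(6,5)·0.42^5·0.58^1 = 6·0.0130691·0.58 = 0.0454805
  L_B = C(6,5)·0.74^5·0.26^1 = 6·0.221901·0.26 = 0.346165
  L_C = C(6,5)·0.77^5·0.23^1 = 6·0.270678·0.23 = 0.373536
Odds = (0.14/0.41) × (0.0454805/0.373536) = 0.341463 × 0.121757 ≈ 0.042

0.042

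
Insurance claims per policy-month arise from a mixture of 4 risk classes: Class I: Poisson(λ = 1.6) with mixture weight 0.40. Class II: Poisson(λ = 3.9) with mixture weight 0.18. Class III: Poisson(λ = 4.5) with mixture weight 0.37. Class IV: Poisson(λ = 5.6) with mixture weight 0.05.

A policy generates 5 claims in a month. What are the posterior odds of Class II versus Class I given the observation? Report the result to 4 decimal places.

3.8820

Only the two components matter; the odds are (π_i f_i(x)) / (π_j f_j(x)).
Component likelihoods at x = 5 claims:
  p_I = 0.017642
  p_II = 0.152193
  p_III = 0.170827
  p_IV = 0.169711
Posterior odds = (π_II·p_II) / (π_I·p_I) = (0.18·0.152193) / (0.40·0.017642) = 0.0273947 / 0.00705679 ≈ 3.8820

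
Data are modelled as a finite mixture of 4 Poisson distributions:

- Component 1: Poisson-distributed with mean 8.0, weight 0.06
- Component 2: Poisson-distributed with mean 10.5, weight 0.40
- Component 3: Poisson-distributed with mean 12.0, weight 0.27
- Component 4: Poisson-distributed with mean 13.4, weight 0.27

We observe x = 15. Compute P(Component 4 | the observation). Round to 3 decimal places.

Apply Bayes' rule: the posterior for each component is proportional to its prior times its likelihood at x.
Component likelihoods at x = 15:
  L_1 = e^(−8.0)·8.0^15/15! = 0.00902598
  L_2 = e^(−10.5)·10.5^15/15! = 0.0437772
  L_3 = e^(−12.0)·12.0^15/15! = 0.0723911
  L_4 = e^(−13.4)·13.4^15/15! = 0.0934386
Unnormalised posteriors:
  π_1·L_1 = 0.06 × 0.00902598 = 0.000541559
  π_2·L_2 = 0.40 × 0.0437772 = 0.0175109
  π_3·L_3 = 0.27 × 0.0723911 = 0.0195456
  π_4·L_4 = 0.27 × 0.0934386 = 0.0252284
Sum: 0.000541559 + 0.0175109 + 0.0195456 + 0.0252284 = 0.0628265
P(Component 4 | x) = 0.0252284 / 0.0628265 ≈ 0.402

0.402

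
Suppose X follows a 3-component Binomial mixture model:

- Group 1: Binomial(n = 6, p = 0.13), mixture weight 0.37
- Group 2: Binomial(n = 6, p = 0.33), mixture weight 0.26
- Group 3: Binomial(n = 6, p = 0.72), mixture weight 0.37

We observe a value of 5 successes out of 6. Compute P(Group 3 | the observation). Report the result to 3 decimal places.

0.967

Apply Bayes' rule: the posterior for each component is proportional to its prior times its likelihood at x.
Binomial probabilities:
  p_1 = 0.000193815
  p_2 = 0.0157324
  p_3 = 0.325066
Prior × likelihood for each component:
  π_1·p_1 = 0.37 × 0.000193815 = 7.17115e-05
  π_2·p_2 = 0.26 × 0.0157324 = 0.00409043
  π_3·p_3 = 0.37 × 0.325066 = 0.120274
Marginal: 7.17115e-05 + 0.00409043 + 0.120274 = 0.124437
P(Group 3 | the observation) ≈ 0.967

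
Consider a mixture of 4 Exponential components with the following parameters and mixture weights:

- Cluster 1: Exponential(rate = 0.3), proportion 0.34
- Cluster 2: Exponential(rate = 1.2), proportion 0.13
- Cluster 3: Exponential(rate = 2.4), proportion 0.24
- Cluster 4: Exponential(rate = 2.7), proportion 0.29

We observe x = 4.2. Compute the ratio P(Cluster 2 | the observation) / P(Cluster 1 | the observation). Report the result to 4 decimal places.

0.0349

Only the two components matter; the odds are (P(Z=i) f_i(x)) / (P(Z=j) f_j(x)).
Evaluate each component's likelihood at the observed value:
  L_1 = 0.0850962
  L_2 = 0.0077685
  L_3 = 0.000100583
  L_4 = 3.2097e-05
0.0010099 / 0.0289327 ≈ 0.0349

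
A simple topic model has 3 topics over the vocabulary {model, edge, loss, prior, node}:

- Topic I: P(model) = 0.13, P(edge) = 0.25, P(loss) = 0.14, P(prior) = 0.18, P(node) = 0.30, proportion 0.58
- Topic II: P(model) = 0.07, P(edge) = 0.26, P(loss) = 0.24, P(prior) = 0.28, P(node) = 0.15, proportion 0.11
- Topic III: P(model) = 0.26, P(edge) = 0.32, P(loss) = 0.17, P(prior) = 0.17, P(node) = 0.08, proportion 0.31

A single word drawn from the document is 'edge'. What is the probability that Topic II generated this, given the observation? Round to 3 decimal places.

Apply Bayes' rule: the posterior for each component is proportional to its prior times its likelihood at x.
Component likelihoods at x = 'edge':
  f_I = 0.25
  f_II = 0.26
  f_III = 0.32
Weight by the priors:
  π_I·f_I = 0.58 × 0.25 = 0.145
  π_II·f_II = 0.11 × 0.26 = 0.0286
  π_III·f_III = 0.31 × 0.32 = 0.0992
Evidence: 0.145 + 0.0286 + 0.0992 = 0.2728
P(Topic II | x) = 0.0286 / 0.2728 ≈ 0.105

0.105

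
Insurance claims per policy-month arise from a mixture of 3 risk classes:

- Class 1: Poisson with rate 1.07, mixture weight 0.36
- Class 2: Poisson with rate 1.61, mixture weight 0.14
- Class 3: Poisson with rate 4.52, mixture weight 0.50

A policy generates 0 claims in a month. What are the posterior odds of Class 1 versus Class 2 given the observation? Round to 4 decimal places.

The posterior odds equal the prior odds times the likelihood ratio: (P(Z=i)/P(Z=j))·(f_i(x)/f_j(x)).
Evaluate each component's likelihood at the observed value:
  L_1 = e^(−1.07)·1.07^0/0! = 0.343009
  L_2 = e^(−1.61)·1.61^0/0! = 0.199888
  L_3 = e^(−4.52)·4.52^0/0! = 0.010889
Odds = (0.36/0.14) × (0.343009/0.199888) = 2.57143 × 1.71601 ≈ 4.4126

4.4126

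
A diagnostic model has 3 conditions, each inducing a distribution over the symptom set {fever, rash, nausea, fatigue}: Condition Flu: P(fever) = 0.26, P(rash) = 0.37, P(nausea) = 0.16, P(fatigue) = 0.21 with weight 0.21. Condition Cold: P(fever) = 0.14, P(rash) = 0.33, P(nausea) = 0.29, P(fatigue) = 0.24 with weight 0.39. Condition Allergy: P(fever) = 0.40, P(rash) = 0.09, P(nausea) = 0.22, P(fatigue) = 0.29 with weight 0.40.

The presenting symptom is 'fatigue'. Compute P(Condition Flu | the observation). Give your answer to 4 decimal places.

0.1738

Posterior ∝ prior × likelihood, so P(k | x) ∝ w_k f_k(x); normalise over all components.
Evaluate each component's likelihood at the observed value:
  L_Flu = P(fatigue | comp) = 0.21
  L_Cold = P(fatigue | comp) = 0.24
  L_Allergy = P(fatigue | comp) = 0.29
Unnormalised posteriors:
  w_Flu·L_Flu = 0.21 × 0.21 = 0.0441
  w_Cold·L_Cold = 0.39 × 0.24 = 0.0936
  w_Allergy·L_Allergy = 0.40 × 0.29 = 0.116
Marginal: 0.0441 + 0.0936 + 0.116 = 0.2537
Responsibility of Condition Flu: 0.0441 / 0.2537 ≈ 0.1738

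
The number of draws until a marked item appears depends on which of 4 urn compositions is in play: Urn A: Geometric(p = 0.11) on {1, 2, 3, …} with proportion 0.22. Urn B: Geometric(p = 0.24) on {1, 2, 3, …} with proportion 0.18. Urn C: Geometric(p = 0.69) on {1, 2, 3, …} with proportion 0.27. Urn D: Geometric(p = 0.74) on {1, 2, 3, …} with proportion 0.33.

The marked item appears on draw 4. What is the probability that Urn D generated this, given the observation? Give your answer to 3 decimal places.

0.094

P(component k | x) = π_k·f_k(x) / marginal(x), where marginal(x) = Σ_j π_j·f_j(x).
Geometric probabilities:
  L_A = 0.11·(1−0.11)^3 = 0.11·0.704969 = 0.0775466
  L_B = 0.24·(1−0.24)^3 = 0.24·0.438976 = 0.105354
  L_C = 0.69·(1−0.69)^3 = 0.69·0.029791 = 0.0205558
  L_D = 0.74·(1−0.74)^3 = 0.74·0.017576 = 0.0130062
Unnormalised posteriors:
  π_A·L_A = 0.22 × 0.0775466 = 0.0170602
  π_B·L_B = 0.18 × 0.105354 = 0.0189638
  π_C·L_C = 0.27 × 0.0205558 = 0.00555006
  π_D·L_D = 0.33 × 0.0130062 = 0.00429206
Denominator: 0.0170602 + 0.0189638 + 0.00555006 + 0.00429206 = 0.0458661
Responsibility of Urn D: 0.00429206 / 0.0458661 ≈ 0.094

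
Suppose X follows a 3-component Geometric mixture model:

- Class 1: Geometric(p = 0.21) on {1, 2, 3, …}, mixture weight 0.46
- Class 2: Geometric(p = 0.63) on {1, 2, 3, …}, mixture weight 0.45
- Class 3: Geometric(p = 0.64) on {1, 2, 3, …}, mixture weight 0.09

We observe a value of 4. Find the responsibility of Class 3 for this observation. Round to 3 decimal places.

By Bayes' theorem, P(k | x) = π_k f_k(x) / Σ_j π_j f_j(x).
Evaluate each component's likelihood at the observed value:
  f_1 = 0.103538
  f_2 = 0.0319114
  f_3 = 0.0298598
Prior × likelihood for each component:
  π_1·f_1 = 0.46 × 0.103538 = 0.0476276
  π_2·f_2 = 0.45 × 0.0319114 = 0.0143601
  π_3·f_3 = 0.09 × 0.0298598 = 0.00268739
Sum: 0.0476276 + 0.0143601 + 0.00268739 = 0.0646751
So the posterior for Class 3 is 0.00268739 / 0.0646751 ≈ 0.042.

0.042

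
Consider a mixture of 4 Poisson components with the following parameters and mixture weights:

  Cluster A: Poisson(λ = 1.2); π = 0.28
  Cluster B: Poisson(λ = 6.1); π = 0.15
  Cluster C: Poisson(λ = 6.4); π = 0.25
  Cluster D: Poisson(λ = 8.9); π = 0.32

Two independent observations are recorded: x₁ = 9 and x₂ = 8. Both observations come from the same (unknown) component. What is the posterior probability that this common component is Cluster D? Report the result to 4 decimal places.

0.6126

Posterior ∝ prior × likelihood, so P(k | x) ∝ P(Z=k) f_k(x); normalise over all components.
Since both observations come from the same component, the likelihood for component k is f_k(x₁)·f_k(x₂).
  f_A = [4.28267e-06] × [3.212e-05] = 1.3756e-10
  f_B = [0.0722785] × [0.10664] = 0.00770781
  f_C = [0.0824844] × [0.115994] = 0.00956768
  f_D = [0.131682] × [0.133161] = 0.017535
Multiply by the mixture weights:
  P(Z=A)·f_A = 0.28 × 1.3756e-10 = 3.85167e-11
  P(Z=B)·f_B = 0.15 × 0.00770781 = 0.00115617
  P(Z=C)·f_C = 0.25 × 0.00956768 = 0.00239192
  P(Z=D)·f_D = 0.32 × 0.017535 = 0.00561119
Marginal: 3.85167e-11 + 0.00115617 + 0.00239192 + 0.00561119 = 0.00915928
P(Cluster D | x₁, x₂) = 0.00561119 / 0.00915928 ≈ 0.6126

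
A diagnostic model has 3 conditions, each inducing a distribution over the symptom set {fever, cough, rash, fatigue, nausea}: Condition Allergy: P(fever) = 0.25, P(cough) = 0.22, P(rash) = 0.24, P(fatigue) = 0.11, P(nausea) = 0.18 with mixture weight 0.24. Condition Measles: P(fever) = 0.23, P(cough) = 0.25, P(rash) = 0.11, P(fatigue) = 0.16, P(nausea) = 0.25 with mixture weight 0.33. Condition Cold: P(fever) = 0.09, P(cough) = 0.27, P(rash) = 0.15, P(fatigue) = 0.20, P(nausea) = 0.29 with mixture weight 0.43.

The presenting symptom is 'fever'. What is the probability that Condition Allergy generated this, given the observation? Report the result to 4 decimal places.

Posterior ∝ prior × likelihood, so P(k | x) ∝ w_k f_k(x); normalise over all components.
Evaluate each component's likelihood at the observed value:
  L_Allergy = P(fever | comp) = 0.25
  L_Measles = P(fever | comp) = 0.23
  L_Cold = P(fever | comp) = 0.09
Unnormalised posteriors:
  w_Allergy·L_Allergy = 0.24 × 0.25 = 0.06
  w_Measles·L_Measles = 0.33 × 0.23 = 0.0759
  w_Cold·L_Cold = 0.43 × 0.09 = 0.0387
Evidence: 0.06 + 0.0759 + 0.0387 = 0.1746
Responsibility of Condition Allergy: 0.06 / 0.1746 ≈ 0.3436

0.3436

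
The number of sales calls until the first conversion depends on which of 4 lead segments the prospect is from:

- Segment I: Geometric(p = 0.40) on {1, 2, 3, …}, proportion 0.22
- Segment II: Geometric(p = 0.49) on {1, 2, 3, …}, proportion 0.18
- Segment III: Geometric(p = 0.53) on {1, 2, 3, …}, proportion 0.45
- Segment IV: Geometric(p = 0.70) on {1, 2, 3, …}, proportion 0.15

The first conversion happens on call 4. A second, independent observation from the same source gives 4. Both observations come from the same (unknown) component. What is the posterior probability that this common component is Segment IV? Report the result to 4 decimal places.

Apply Bayes' rule: the posterior for each component is proportional to its prior times its likelihood at x.
Since both observations come from the same component, the likelihood for component k is f_k(x₁)·f_k(x₂).
  f_I = [0.40·(1−0.40)^3 = 0.40·0.216 = 0.0864] × [0.0864] = 0.00746496
  f_II = [0.49·(1−0.49)^3 = 0.49·0.132651 = 0.064999] × [0.064999] = 0.00422487
  f_III = [0.53·(1−0.53)^3 = 0.53·0.103823 = 0.0550262] × [0.0550262] = 0.00302788
  f_IV = [0.70·(1−0.70)^3 = 0.70·0.027 = 0.0189] × [0.0189] = 0.00035721
Weight by the priors:
  P(Z=I)·f_I = 0.22 × 0.00746496 = 0.00164229
  P(Z=II)·f_II = 0.18 × 0.00422487 = 0.000760476
  P(Z=III)·f_III = 0.45 × 0.00302788 = 0.00136255
  P(Z=IV)·f_IV = 0.15 × 0.00035721 = 5.35815e-05
Denominator: 0.00164229 + 0.000760476 + 0.00136255 + 5.35815e-05 = 0.0038189
So the posterior for Segment IV is 5.35815e-05 / 0.0038189 ≈ 0.0140.

0.0140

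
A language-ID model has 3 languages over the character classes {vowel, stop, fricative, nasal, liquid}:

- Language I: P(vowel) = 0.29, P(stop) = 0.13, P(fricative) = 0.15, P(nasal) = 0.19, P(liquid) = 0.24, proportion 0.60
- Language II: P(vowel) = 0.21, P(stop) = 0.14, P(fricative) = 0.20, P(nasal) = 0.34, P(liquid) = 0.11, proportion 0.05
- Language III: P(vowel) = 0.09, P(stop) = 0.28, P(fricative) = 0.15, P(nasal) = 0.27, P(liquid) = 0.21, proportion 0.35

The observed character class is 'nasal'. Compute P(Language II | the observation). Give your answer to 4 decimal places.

0.0754

The responsibility of component k is π_k f_k(x) divided by Σ_j π_j f_j(x).
Component likelihoods at x = 'nasal':
  p_I = P(nasal | comp) = 0.19
  p_II = P(nasal | comp) = 0.34
  p_III = P(nasal | comp) = 0.27
Prior × likelihood for each component:
  π_I·p_I = 0.60 × 0.19 = 0.114
  π_II·p_II = 0.05 × 0.34 = 0.017
  π_III·p_III = 0.35 × 0.27 = 0.0945
Evidence: 0.114 + 0.017 + 0.0945 = 0.2255
So the posterior for Language II is 0.017 / 0.2255 ≈ 0.0754.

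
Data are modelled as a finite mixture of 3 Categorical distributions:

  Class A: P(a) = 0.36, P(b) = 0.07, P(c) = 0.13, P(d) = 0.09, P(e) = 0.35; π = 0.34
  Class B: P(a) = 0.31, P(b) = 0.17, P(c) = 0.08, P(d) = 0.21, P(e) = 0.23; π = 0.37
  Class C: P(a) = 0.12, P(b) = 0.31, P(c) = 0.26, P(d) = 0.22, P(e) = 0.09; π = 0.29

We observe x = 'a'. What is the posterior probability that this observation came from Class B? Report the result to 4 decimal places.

0.4218

P(component k | x) = π_k·f_k(x) / marginal(x), where marginal(x) = Σ_j π_j·f_j(x).
Component likelihoods at x = 'a':
  p_A = P(a | comp) = 0.36
  p_B = P(a | comp) = 0.31
  p_C = P(a | comp) = 0.12
Weight by the priors:
  π_A·p_A = 0.34 × 0.36 = 0.1224
  π_B·p_B = 0.37 × 0.31 = 0.1147
  π_C·p_C = 0.29 × 0.12 = 0.0348
Sum: 0.1224 + 0.1147 + 0.0348 = 0.2719
Responsibility of Class B: 0.1147 / 0.2719 ≈ 0.4218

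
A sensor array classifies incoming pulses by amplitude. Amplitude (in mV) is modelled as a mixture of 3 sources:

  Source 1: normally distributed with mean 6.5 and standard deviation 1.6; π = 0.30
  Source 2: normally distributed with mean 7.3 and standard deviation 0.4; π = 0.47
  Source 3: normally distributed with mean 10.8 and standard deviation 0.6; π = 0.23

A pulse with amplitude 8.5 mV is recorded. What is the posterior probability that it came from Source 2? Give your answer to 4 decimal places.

Posterior ∝ prior × likelihood, so P(k | x) ∝ π_k f_k(x); normalise over all components.
Component likelihoods at x = 8.5 mV:
  L_1 = 0.114156
  L_2 = 0.0110796
  L_3 = 0.000428451
Weight by the priors:
  π_1·L_1 = 0.30 × 0.114156 = 0.0342467
  π_2·L_2 = 0.47 × 0.0110796 = 0.00520742
  π_3·L_3 = 0.23 × 0.000428451 = 9.85436e-05
Sum: 0.0342467 + 0.00520742 + 9.85436e-05 = 0.0395527
So the posterior for Source 2 is 0.00520742 / 0.0395527 ≈ 0.1317.

0.1317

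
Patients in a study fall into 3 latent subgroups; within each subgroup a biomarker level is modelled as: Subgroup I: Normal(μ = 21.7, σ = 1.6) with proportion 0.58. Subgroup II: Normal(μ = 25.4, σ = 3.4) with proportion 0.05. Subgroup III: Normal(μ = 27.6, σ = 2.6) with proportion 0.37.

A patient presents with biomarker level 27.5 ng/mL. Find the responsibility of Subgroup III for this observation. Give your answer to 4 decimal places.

By Bayes' theorem, P(k | x) = π_k f_k(x) / Σ_j π_j f_j(x).
Evaluate each component's likelihood at the observed value:
  L_I = (1/(1.6·√(2π)))·exp(−(27.5−21.7)²/(2·1.6²)) = 0.249339·exp(-6.57031) = 0.000349413
  L_II = (1/(3.4·√(2π)))·exp(−(27.5−25.4)²/(2·3.4²)) = 0.117336·exp(-0.19074) = 0.0969599
  L_III = (1/(2.6·√(2π)))·exp(−(27.5−27.6)²/(2·2.6²)) = 0.153439·exp(-0.00074) = 0.153326
Weight by the priors:
  π_I·L_I = 0.58 × 0.000349413 = 0.00020266
  π_II·L_II = 0.05 × 0.0969599 = 0.00484799
  π_III·L_III = 0.37 × 0.153326 = 0.0567306
Evidence: 0.00020266 + 0.00484799 + 0.0567306 = 0.0617812
P(Subgroup III | x) ≈ 0.9182

0.9182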